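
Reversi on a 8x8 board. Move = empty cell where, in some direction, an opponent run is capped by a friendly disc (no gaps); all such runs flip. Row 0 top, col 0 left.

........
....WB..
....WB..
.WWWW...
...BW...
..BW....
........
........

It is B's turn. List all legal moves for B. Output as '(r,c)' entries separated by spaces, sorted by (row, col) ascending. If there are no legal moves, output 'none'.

(0,3): flips 1 -> legal
(0,4): no bracket -> illegal
(0,5): no bracket -> illegal
(1,3): flips 1 -> legal
(2,0): no bracket -> illegal
(2,1): flips 1 -> legal
(2,2): no bracket -> illegal
(2,3): flips 2 -> legal
(3,0): no bracket -> illegal
(3,5): no bracket -> illegal
(4,0): no bracket -> illegal
(4,1): no bracket -> illegal
(4,2): flips 2 -> legal
(4,5): flips 1 -> legal
(5,4): flips 1 -> legal
(5,5): no bracket -> illegal
(6,2): no bracket -> illegal
(6,3): flips 1 -> legal
(6,4): no bracket -> illegal

Answer: (0,3) (1,3) (2,1) (2,3) (4,2) (4,5) (5,4) (6,3)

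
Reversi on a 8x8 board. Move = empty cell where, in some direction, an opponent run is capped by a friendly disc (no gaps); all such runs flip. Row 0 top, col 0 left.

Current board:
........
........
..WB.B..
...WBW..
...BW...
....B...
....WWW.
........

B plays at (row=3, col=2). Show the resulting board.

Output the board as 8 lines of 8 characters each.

Place B at (3,2); scan 8 dirs for brackets.
Dir NW: first cell '.' (not opp) -> no flip
Dir N: opp run (2,2), next='.' -> no flip
Dir NE: first cell 'B' (not opp) -> no flip
Dir W: first cell '.' (not opp) -> no flip
Dir E: opp run (3,3) capped by B -> flip
Dir SW: first cell '.' (not opp) -> no flip
Dir S: first cell '.' (not opp) -> no flip
Dir SE: first cell 'B' (not opp) -> no flip
All flips: (3,3)

Answer: ........
........
..WB.B..
..BBBW..
...BW...
....B...
....WWW.
........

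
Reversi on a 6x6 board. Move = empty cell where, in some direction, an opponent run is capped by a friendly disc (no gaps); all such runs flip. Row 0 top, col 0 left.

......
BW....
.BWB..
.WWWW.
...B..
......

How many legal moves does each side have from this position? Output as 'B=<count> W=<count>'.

-- B to move --
(0,0): no bracket -> illegal
(0,1): flips 1 -> legal
(0,2): no bracket -> illegal
(1,2): flips 1 -> legal
(1,3): no bracket -> illegal
(2,0): no bracket -> illegal
(2,4): no bracket -> illegal
(2,5): flips 1 -> legal
(3,0): no bracket -> illegal
(3,5): no bracket -> illegal
(4,0): no bracket -> illegal
(4,1): flips 2 -> legal
(4,2): no bracket -> illegal
(4,4): no bracket -> illegal
(4,5): flips 1 -> legal
B mobility = 5
-- W to move --
(0,0): no bracket -> illegal
(0,1): no bracket -> illegal
(1,2): flips 1 -> legal
(1,3): flips 1 -> legal
(1,4): flips 1 -> legal
(2,0): flips 1 -> legal
(2,4): flips 1 -> legal
(3,0): no bracket -> illegal
(4,2): no bracket -> illegal
(4,4): no bracket -> illegal
(5,2): flips 1 -> legal
(5,3): flips 1 -> legal
(5,4): flips 1 -> legal
W mobility = 8

Answer: B=5 W=8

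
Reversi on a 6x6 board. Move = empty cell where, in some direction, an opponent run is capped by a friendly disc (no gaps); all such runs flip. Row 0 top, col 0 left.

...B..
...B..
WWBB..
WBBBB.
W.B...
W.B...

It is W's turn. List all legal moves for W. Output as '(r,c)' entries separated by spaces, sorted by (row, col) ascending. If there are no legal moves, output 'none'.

Answer: (0,4) (2,4) (3,5) (4,1) (4,3) (5,3)

Derivation:
(0,2): no bracket -> illegal
(0,4): flips 3 -> legal
(1,1): no bracket -> illegal
(1,2): no bracket -> illegal
(1,4): no bracket -> illegal
(2,4): flips 2 -> legal
(2,5): no bracket -> illegal
(3,5): flips 4 -> legal
(4,1): flips 1 -> legal
(4,3): flips 1 -> legal
(4,4): no bracket -> illegal
(4,5): no bracket -> illegal
(5,1): no bracket -> illegal
(5,3): flips 2 -> legal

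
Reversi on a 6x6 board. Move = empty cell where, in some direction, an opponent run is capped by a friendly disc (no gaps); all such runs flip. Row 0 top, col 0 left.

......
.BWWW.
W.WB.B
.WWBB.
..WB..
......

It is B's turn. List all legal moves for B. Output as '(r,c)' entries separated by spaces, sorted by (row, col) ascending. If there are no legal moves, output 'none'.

(0,1): flips 1 -> legal
(0,2): no bracket -> illegal
(0,3): flips 2 -> legal
(0,4): no bracket -> illegal
(0,5): flips 1 -> legal
(1,0): no bracket -> illegal
(1,5): flips 3 -> legal
(2,1): flips 2 -> legal
(2,4): no bracket -> illegal
(3,0): flips 2 -> legal
(4,0): no bracket -> illegal
(4,1): flips 2 -> legal
(5,1): flips 1 -> legal
(5,2): no bracket -> illegal
(5,3): no bracket -> illegal

Answer: (0,1) (0,3) (0,5) (1,5) (2,1) (3,0) (4,1) (5,1)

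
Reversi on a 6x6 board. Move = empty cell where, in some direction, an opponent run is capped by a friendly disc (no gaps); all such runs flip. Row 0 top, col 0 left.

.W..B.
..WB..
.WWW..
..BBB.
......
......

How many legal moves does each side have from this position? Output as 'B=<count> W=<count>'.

Answer: B=5 W=7

Derivation:
-- B to move --
(0,0): no bracket -> illegal
(0,2): flips 2 -> legal
(0,3): no bracket -> illegal
(1,0): flips 1 -> legal
(1,1): flips 2 -> legal
(1,4): flips 1 -> legal
(2,0): no bracket -> illegal
(2,4): no bracket -> illegal
(3,0): no bracket -> illegal
(3,1): flips 1 -> legal
B mobility = 5
-- W to move --
(0,2): no bracket -> illegal
(0,3): flips 1 -> legal
(0,5): no bracket -> illegal
(1,4): flips 1 -> legal
(1,5): no bracket -> illegal
(2,4): no bracket -> illegal
(2,5): no bracket -> illegal
(3,1): no bracket -> illegal
(3,5): no bracket -> illegal
(4,1): flips 1 -> legal
(4,2): flips 1 -> legal
(4,3): flips 2 -> legal
(4,4): flips 1 -> legal
(4,5): flips 1 -> legal
W mobility = 7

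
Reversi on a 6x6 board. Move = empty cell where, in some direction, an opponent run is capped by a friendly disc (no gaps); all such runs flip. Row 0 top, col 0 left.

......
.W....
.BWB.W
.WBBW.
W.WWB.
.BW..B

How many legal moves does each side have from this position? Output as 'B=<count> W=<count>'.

-- B to move --
(0,0): flips 2 -> legal
(0,1): flips 1 -> legal
(0,2): no bracket -> illegal
(1,0): no bracket -> illegal
(1,2): flips 1 -> legal
(1,3): no bracket -> illegal
(1,4): no bracket -> illegal
(1,5): no bracket -> illegal
(2,0): no bracket -> illegal
(2,4): flips 1 -> legal
(3,0): flips 1 -> legal
(3,5): flips 1 -> legal
(4,1): flips 3 -> legal
(4,5): flips 1 -> legal
(5,0): no bracket -> illegal
(5,3): flips 2 -> legal
(5,4): flips 1 -> legal
B mobility = 10
-- W to move --
(1,0): flips 2 -> legal
(1,2): flips 1 -> legal
(1,3): flips 2 -> legal
(1,4): no bracket -> illegal
(2,0): flips 1 -> legal
(2,4): flips 2 -> legal
(3,0): no bracket -> illegal
(3,5): no bracket -> illegal
(4,1): no bracket -> illegal
(4,5): flips 1 -> legal
(5,0): flips 1 -> legal
(5,3): no bracket -> illegal
(5,4): flips 1 -> legal
W mobility = 8

Answer: B=10 W=8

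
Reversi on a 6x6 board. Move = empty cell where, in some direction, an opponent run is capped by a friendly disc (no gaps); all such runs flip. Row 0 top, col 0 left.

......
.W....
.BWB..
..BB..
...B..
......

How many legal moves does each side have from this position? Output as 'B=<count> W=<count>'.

Answer: B=3 W=5

Derivation:
-- B to move --
(0,0): flips 2 -> legal
(0,1): flips 1 -> legal
(0,2): no bracket -> illegal
(1,0): no bracket -> illegal
(1,2): flips 1 -> legal
(1,3): no bracket -> illegal
(2,0): no bracket -> illegal
(3,1): no bracket -> illegal
B mobility = 3
-- W to move --
(1,0): no bracket -> illegal
(1,2): no bracket -> illegal
(1,3): no bracket -> illegal
(1,4): no bracket -> illegal
(2,0): flips 1 -> legal
(2,4): flips 1 -> legal
(3,0): no bracket -> illegal
(3,1): flips 1 -> legal
(3,4): no bracket -> illegal
(4,1): no bracket -> illegal
(4,2): flips 1 -> legal
(4,4): flips 1 -> legal
(5,2): no bracket -> illegal
(5,3): no bracket -> illegal
(5,4): no bracket -> illegal
W mobility = 5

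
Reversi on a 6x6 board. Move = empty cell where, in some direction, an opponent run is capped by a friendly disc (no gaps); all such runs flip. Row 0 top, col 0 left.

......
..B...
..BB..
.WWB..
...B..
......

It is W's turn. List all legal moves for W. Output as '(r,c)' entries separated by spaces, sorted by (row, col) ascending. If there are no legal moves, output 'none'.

(0,1): no bracket -> illegal
(0,2): flips 2 -> legal
(0,3): no bracket -> illegal
(1,1): no bracket -> illegal
(1,3): flips 1 -> legal
(1,4): flips 1 -> legal
(2,1): no bracket -> illegal
(2,4): no bracket -> illegal
(3,4): flips 1 -> legal
(4,2): no bracket -> illegal
(4,4): no bracket -> illegal
(5,2): no bracket -> illegal
(5,3): no bracket -> illegal
(5,4): flips 1 -> legal

Answer: (0,2) (1,3) (1,4) (3,4) (5,4)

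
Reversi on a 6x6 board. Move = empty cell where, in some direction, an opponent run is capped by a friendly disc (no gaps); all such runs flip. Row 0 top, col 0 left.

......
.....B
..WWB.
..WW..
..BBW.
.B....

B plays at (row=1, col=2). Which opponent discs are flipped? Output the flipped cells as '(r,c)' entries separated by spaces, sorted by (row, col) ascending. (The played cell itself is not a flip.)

Dir NW: first cell '.' (not opp) -> no flip
Dir N: first cell '.' (not opp) -> no flip
Dir NE: first cell '.' (not opp) -> no flip
Dir W: first cell '.' (not opp) -> no flip
Dir E: first cell '.' (not opp) -> no flip
Dir SW: first cell '.' (not opp) -> no flip
Dir S: opp run (2,2) (3,2) capped by B -> flip
Dir SE: opp run (2,3), next='.' -> no flip

Answer: (2,2) (3,2)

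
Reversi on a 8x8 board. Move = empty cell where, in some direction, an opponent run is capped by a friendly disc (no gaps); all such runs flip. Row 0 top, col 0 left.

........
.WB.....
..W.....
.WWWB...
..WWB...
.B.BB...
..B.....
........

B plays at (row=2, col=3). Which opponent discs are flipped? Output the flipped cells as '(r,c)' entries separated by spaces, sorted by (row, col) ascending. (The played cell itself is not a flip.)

Answer: (3,3) (4,3)

Derivation:
Dir NW: first cell 'B' (not opp) -> no flip
Dir N: first cell '.' (not opp) -> no flip
Dir NE: first cell '.' (not opp) -> no flip
Dir W: opp run (2,2), next='.' -> no flip
Dir E: first cell '.' (not opp) -> no flip
Dir SW: opp run (3,2), next='.' -> no flip
Dir S: opp run (3,3) (4,3) capped by B -> flip
Dir SE: first cell 'B' (not opp) -> no flip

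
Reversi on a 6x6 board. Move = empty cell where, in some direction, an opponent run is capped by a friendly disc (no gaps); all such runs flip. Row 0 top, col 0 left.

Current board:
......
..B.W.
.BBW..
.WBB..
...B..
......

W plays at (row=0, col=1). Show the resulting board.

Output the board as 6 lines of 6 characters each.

Place W at (0,1); scan 8 dirs for brackets.
Dir NW: edge -> no flip
Dir N: edge -> no flip
Dir NE: edge -> no flip
Dir W: first cell '.' (not opp) -> no flip
Dir E: first cell '.' (not opp) -> no flip
Dir SW: first cell '.' (not opp) -> no flip
Dir S: first cell '.' (not opp) -> no flip
Dir SE: opp run (1,2) capped by W -> flip
All flips: (1,2)

Answer: .W....
..W.W.
.BBW..
.WBB..
...B..
......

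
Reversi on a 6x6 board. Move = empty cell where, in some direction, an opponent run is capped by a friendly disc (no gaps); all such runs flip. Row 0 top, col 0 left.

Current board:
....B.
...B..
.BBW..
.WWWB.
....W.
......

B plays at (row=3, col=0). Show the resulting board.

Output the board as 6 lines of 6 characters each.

Place B at (3,0); scan 8 dirs for brackets.
Dir NW: edge -> no flip
Dir N: first cell '.' (not opp) -> no flip
Dir NE: first cell 'B' (not opp) -> no flip
Dir W: edge -> no flip
Dir E: opp run (3,1) (3,2) (3,3) capped by B -> flip
Dir SW: edge -> no flip
Dir S: first cell '.' (not opp) -> no flip
Dir SE: first cell '.' (not opp) -> no flip
All flips: (3,1) (3,2) (3,3)

Answer: ....B.
...B..
.BBW..
BBBBB.
....W.
......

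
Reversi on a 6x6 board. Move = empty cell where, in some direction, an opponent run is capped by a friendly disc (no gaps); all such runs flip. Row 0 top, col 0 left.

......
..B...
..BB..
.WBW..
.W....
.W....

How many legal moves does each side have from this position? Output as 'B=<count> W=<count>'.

-- B to move --
(2,0): no bracket -> illegal
(2,1): no bracket -> illegal
(2,4): no bracket -> illegal
(3,0): flips 1 -> legal
(3,4): flips 1 -> legal
(4,0): flips 1 -> legal
(4,2): no bracket -> illegal
(4,3): flips 1 -> legal
(4,4): flips 1 -> legal
(5,0): flips 1 -> legal
(5,2): no bracket -> illegal
B mobility = 6
-- W to move --
(0,1): no bracket -> illegal
(0,2): no bracket -> illegal
(0,3): no bracket -> illegal
(1,1): flips 1 -> legal
(1,3): flips 2 -> legal
(1,4): flips 2 -> legal
(2,1): no bracket -> illegal
(2,4): no bracket -> illegal
(3,4): no bracket -> illegal
(4,2): no bracket -> illegal
(4,3): no bracket -> illegal
W mobility = 3

Answer: B=6 W=3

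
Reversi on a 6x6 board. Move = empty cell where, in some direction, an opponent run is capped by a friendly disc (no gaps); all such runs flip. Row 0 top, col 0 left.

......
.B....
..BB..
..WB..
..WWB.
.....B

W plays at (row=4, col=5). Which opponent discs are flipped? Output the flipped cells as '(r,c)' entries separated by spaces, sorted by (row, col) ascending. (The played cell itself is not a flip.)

Answer: (4,4)

Derivation:
Dir NW: first cell '.' (not opp) -> no flip
Dir N: first cell '.' (not opp) -> no flip
Dir NE: edge -> no flip
Dir W: opp run (4,4) capped by W -> flip
Dir E: edge -> no flip
Dir SW: first cell '.' (not opp) -> no flip
Dir S: opp run (5,5), next=edge -> no flip
Dir SE: edge -> no flip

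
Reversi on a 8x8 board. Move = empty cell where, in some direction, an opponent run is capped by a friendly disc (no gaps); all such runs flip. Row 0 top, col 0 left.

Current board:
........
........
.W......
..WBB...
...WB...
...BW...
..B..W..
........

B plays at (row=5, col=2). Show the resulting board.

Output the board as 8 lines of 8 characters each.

Place B at (5,2); scan 8 dirs for brackets.
Dir NW: first cell '.' (not opp) -> no flip
Dir N: first cell '.' (not opp) -> no flip
Dir NE: opp run (4,3) capped by B -> flip
Dir W: first cell '.' (not opp) -> no flip
Dir E: first cell 'B' (not opp) -> no flip
Dir SW: first cell '.' (not opp) -> no flip
Dir S: first cell 'B' (not opp) -> no flip
Dir SE: first cell '.' (not opp) -> no flip
All flips: (4,3)

Answer: ........
........
.W......
..WBB...
...BB...
..BBW...
..B..W..
........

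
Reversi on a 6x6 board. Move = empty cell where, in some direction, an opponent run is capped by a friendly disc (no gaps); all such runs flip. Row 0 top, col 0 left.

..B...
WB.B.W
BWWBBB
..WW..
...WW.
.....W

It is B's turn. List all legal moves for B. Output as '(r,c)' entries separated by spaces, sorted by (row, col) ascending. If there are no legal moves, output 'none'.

Answer: (0,0) (0,5) (3,1) (4,1) (4,2) (5,3)

Derivation:
(0,0): flips 1 -> legal
(0,1): no bracket -> illegal
(0,4): no bracket -> illegal
(0,5): flips 1 -> legal
(1,2): no bracket -> illegal
(1,4): no bracket -> illegal
(3,0): no bracket -> illegal
(3,1): flips 2 -> legal
(3,4): no bracket -> illegal
(3,5): no bracket -> illegal
(4,1): flips 1 -> legal
(4,2): flips 1 -> legal
(4,5): no bracket -> illegal
(5,2): no bracket -> illegal
(5,3): flips 2 -> legal
(5,4): no bracket -> illegal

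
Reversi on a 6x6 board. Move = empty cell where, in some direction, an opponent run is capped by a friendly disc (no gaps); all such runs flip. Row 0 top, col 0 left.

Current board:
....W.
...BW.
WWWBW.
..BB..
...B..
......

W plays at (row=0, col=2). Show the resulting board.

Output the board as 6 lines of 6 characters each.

Answer: ..W.W.
...WW.
WWWBW.
..BB..
...B..
......

Derivation:
Place W at (0,2); scan 8 dirs for brackets.
Dir NW: edge -> no flip
Dir N: edge -> no flip
Dir NE: edge -> no flip
Dir W: first cell '.' (not opp) -> no flip
Dir E: first cell '.' (not opp) -> no flip
Dir SW: first cell '.' (not opp) -> no flip
Dir S: first cell '.' (not opp) -> no flip
Dir SE: opp run (1,3) capped by W -> flip
All flips: (1,3)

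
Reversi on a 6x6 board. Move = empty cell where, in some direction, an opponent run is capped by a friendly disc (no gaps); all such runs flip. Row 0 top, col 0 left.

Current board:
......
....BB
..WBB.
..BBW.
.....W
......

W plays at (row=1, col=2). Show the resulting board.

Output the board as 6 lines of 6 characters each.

Answer: ......
..W.BB
..WWB.
..BBW.
.....W
......

Derivation:
Place W at (1,2); scan 8 dirs for brackets.
Dir NW: first cell '.' (not opp) -> no flip
Dir N: first cell '.' (not opp) -> no flip
Dir NE: first cell '.' (not opp) -> no flip
Dir W: first cell '.' (not opp) -> no flip
Dir E: first cell '.' (not opp) -> no flip
Dir SW: first cell '.' (not opp) -> no flip
Dir S: first cell 'W' (not opp) -> no flip
Dir SE: opp run (2,3) capped by W -> flip
All flips: (2,3)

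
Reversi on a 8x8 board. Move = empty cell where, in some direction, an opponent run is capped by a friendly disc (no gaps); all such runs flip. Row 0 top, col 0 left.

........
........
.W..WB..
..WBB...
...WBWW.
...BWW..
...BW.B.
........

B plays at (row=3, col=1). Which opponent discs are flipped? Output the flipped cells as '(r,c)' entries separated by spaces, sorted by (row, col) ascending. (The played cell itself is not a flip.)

Dir NW: first cell '.' (not opp) -> no flip
Dir N: opp run (2,1), next='.' -> no flip
Dir NE: first cell '.' (not opp) -> no flip
Dir W: first cell '.' (not opp) -> no flip
Dir E: opp run (3,2) capped by B -> flip
Dir SW: first cell '.' (not opp) -> no flip
Dir S: first cell '.' (not opp) -> no flip
Dir SE: first cell '.' (not opp) -> no flip

Answer: (3,2)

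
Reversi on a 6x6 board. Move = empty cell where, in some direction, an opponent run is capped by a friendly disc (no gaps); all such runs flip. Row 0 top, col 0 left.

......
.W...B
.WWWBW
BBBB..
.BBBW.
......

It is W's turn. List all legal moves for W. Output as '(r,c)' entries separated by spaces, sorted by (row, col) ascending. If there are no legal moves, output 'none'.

(0,4): no bracket -> illegal
(0,5): flips 1 -> legal
(1,3): no bracket -> illegal
(1,4): no bracket -> illegal
(2,0): no bracket -> illegal
(3,4): no bracket -> illegal
(3,5): no bracket -> illegal
(4,0): flips 4 -> legal
(5,0): flips 2 -> legal
(5,1): flips 2 -> legal
(5,2): flips 2 -> legal
(5,3): flips 2 -> legal
(5,4): flips 2 -> legal

Answer: (0,5) (4,0) (5,0) (5,1) (5,2) (5,3) (5,4)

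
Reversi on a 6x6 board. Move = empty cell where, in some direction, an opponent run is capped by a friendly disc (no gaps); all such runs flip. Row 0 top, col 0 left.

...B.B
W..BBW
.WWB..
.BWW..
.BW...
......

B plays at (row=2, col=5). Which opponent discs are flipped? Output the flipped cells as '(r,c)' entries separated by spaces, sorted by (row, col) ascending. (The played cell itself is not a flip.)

Answer: (1,5)

Derivation:
Dir NW: first cell 'B' (not opp) -> no flip
Dir N: opp run (1,5) capped by B -> flip
Dir NE: edge -> no flip
Dir W: first cell '.' (not opp) -> no flip
Dir E: edge -> no flip
Dir SW: first cell '.' (not opp) -> no flip
Dir S: first cell '.' (not opp) -> no flip
Dir SE: edge -> no flip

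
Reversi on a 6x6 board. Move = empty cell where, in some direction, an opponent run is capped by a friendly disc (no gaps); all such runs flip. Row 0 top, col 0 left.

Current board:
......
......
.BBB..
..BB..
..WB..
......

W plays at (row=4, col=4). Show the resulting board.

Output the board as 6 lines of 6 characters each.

Place W at (4,4); scan 8 dirs for brackets.
Dir NW: opp run (3,3) (2,2), next='.' -> no flip
Dir N: first cell '.' (not opp) -> no flip
Dir NE: first cell '.' (not opp) -> no flip
Dir W: opp run (4,3) capped by W -> flip
Dir E: first cell '.' (not opp) -> no flip
Dir SW: first cell '.' (not opp) -> no flip
Dir S: first cell '.' (not opp) -> no flip
Dir SE: first cell '.' (not opp) -> no flip
All flips: (4,3)

Answer: ......
......
.BBB..
..BB..
..WWW.
......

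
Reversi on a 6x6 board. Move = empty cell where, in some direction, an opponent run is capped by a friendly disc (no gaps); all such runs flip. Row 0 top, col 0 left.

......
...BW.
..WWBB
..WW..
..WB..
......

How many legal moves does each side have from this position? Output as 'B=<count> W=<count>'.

-- B to move --
(0,3): flips 1 -> legal
(0,4): flips 1 -> legal
(0,5): no bracket -> illegal
(1,1): no bracket -> illegal
(1,2): no bracket -> illegal
(1,5): flips 1 -> legal
(2,1): flips 3 -> legal
(3,1): flips 1 -> legal
(3,4): no bracket -> illegal
(4,1): flips 1 -> legal
(4,4): no bracket -> illegal
(5,1): flips 2 -> legal
(5,2): no bracket -> illegal
(5,3): no bracket -> illegal
B mobility = 7
-- W to move --
(0,2): no bracket -> illegal
(0,3): flips 1 -> legal
(0,4): flips 1 -> legal
(1,2): flips 1 -> legal
(1,5): flips 1 -> legal
(3,4): flips 1 -> legal
(3,5): no bracket -> illegal
(4,4): flips 1 -> legal
(5,2): no bracket -> illegal
(5,3): flips 1 -> legal
(5,4): flips 1 -> legal
W mobility = 8

Answer: B=7 W=8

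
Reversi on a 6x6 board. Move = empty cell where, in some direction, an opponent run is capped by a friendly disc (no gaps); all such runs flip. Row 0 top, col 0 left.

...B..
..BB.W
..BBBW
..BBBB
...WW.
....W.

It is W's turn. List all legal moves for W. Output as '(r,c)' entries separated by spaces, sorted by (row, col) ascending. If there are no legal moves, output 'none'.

(0,1): no bracket -> illegal
(0,2): no bracket -> illegal
(0,4): no bracket -> illegal
(1,1): flips 2 -> legal
(1,4): flips 2 -> legal
(2,1): flips 4 -> legal
(3,1): no bracket -> illegal
(4,1): no bracket -> illegal
(4,2): flips 2 -> legal
(4,5): flips 1 -> legal

Answer: (1,1) (1,4) (2,1) (4,2) (4,5)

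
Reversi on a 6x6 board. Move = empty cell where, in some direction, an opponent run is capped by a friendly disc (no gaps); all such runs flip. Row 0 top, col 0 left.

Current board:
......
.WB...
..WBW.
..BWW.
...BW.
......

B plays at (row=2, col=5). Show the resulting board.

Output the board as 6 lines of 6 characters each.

Answer: ......
.WB...
..WBBB
..BWB.
...BW.
......

Derivation:
Place B at (2,5); scan 8 dirs for brackets.
Dir NW: first cell '.' (not opp) -> no flip
Dir N: first cell '.' (not opp) -> no flip
Dir NE: edge -> no flip
Dir W: opp run (2,4) capped by B -> flip
Dir E: edge -> no flip
Dir SW: opp run (3,4) capped by B -> flip
Dir S: first cell '.' (not opp) -> no flip
Dir SE: edge -> no flip
All flips: (2,4) (3,4)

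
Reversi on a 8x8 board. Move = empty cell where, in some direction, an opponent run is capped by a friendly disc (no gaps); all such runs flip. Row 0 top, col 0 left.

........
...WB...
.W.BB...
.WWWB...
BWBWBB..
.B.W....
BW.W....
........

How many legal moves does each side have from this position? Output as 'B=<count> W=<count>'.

-- B to move --
(0,2): flips 1 -> legal
(0,3): flips 1 -> legal
(0,4): no bracket -> illegal
(1,0): no bracket -> illegal
(1,1): flips 3 -> legal
(1,2): flips 1 -> legal
(2,0): flips 1 -> legal
(2,2): flips 3 -> legal
(3,0): flips 3 -> legal
(5,0): flips 2 -> legal
(5,2): flips 1 -> legal
(5,4): no bracket -> illegal
(6,2): flips 2 -> legal
(6,4): flips 1 -> legal
(7,0): no bracket -> illegal
(7,1): flips 1 -> legal
(7,2): no bracket -> illegal
(7,3): flips 4 -> legal
(7,4): no bracket -> illegal
B mobility = 13
-- W to move --
(0,3): no bracket -> illegal
(0,4): no bracket -> illegal
(0,5): flips 2 -> legal
(1,2): no bracket -> illegal
(1,5): flips 2 -> legal
(2,2): no bracket -> illegal
(2,5): flips 1 -> legal
(3,0): no bracket -> illegal
(3,5): flips 3 -> legal
(3,6): no bracket -> illegal
(4,6): flips 2 -> legal
(5,0): no bracket -> illegal
(5,2): flips 1 -> legal
(5,4): no bracket -> illegal
(5,5): flips 1 -> legal
(5,6): no bracket -> illegal
(6,2): no bracket -> illegal
(7,0): no bracket -> illegal
(7,1): no bracket -> illegal
W mobility = 7

Answer: B=13 W=7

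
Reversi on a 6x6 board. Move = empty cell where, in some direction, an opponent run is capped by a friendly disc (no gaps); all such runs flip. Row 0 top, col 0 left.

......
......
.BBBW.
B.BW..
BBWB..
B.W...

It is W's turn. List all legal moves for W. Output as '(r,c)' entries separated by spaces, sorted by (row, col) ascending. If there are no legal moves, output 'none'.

(1,0): no bracket -> illegal
(1,1): flips 1 -> legal
(1,2): flips 2 -> legal
(1,3): flips 1 -> legal
(1,4): no bracket -> illegal
(2,0): flips 3 -> legal
(3,1): flips 1 -> legal
(3,4): flips 1 -> legal
(4,4): flips 1 -> legal
(5,1): no bracket -> illegal
(5,3): flips 1 -> legal
(5,4): no bracket -> illegal

Answer: (1,1) (1,2) (1,3) (2,0) (3,1) (3,4) (4,4) (5,3)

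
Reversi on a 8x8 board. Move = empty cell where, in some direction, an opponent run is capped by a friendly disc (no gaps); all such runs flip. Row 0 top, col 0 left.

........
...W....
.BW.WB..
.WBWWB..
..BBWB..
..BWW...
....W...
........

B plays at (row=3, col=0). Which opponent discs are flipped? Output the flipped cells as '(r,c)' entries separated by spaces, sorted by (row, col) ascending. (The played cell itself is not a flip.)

Dir NW: edge -> no flip
Dir N: first cell '.' (not opp) -> no flip
Dir NE: first cell 'B' (not opp) -> no flip
Dir W: edge -> no flip
Dir E: opp run (3,1) capped by B -> flip
Dir SW: edge -> no flip
Dir S: first cell '.' (not opp) -> no flip
Dir SE: first cell '.' (not opp) -> no flip

Answer: (3,1)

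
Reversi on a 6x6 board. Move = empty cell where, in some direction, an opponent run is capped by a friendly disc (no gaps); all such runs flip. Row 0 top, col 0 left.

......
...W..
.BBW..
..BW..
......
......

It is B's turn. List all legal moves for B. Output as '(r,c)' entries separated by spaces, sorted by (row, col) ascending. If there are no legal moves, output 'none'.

(0,2): no bracket -> illegal
(0,3): no bracket -> illegal
(0,4): flips 1 -> legal
(1,2): no bracket -> illegal
(1,4): flips 1 -> legal
(2,4): flips 1 -> legal
(3,4): flips 1 -> legal
(4,2): no bracket -> illegal
(4,3): no bracket -> illegal
(4,4): flips 1 -> legal

Answer: (0,4) (1,4) (2,4) (3,4) (4,4)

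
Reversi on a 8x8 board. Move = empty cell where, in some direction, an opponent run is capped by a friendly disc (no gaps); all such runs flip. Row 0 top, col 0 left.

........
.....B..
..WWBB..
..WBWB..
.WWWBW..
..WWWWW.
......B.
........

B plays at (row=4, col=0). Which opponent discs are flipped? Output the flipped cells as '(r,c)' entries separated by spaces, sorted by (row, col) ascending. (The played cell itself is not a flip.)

Answer: (4,1) (4,2) (4,3)

Derivation:
Dir NW: edge -> no flip
Dir N: first cell '.' (not opp) -> no flip
Dir NE: first cell '.' (not opp) -> no flip
Dir W: edge -> no flip
Dir E: opp run (4,1) (4,2) (4,3) capped by B -> flip
Dir SW: edge -> no flip
Dir S: first cell '.' (not opp) -> no flip
Dir SE: first cell '.' (not opp) -> no flip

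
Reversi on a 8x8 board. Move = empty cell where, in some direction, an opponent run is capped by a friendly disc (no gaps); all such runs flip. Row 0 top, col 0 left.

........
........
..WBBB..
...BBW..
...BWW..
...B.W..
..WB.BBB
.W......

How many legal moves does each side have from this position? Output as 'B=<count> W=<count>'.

-- B to move --
(1,1): flips 1 -> legal
(1,2): no bracket -> illegal
(1,3): no bracket -> illegal
(2,1): flips 1 -> legal
(2,6): flips 2 -> legal
(3,1): no bracket -> illegal
(3,2): no bracket -> illegal
(3,6): flips 1 -> legal
(4,6): flips 3 -> legal
(5,1): no bracket -> illegal
(5,2): no bracket -> illegal
(5,4): flips 1 -> legal
(5,6): flips 1 -> legal
(6,0): no bracket -> illegal
(6,1): flips 1 -> legal
(6,4): no bracket -> illegal
(7,0): no bracket -> illegal
(7,2): no bracket -> illegal
(7,3): no bracket -> illegal
B mobility = 8
-- W to move --
(1,2): flips 2 -> legal
(1,3): flips 1 -> legal
(1,4): flips 2 -> legal
(1,5): flips 1 -> legal
(1,6): no bracket -> illegal
(2,6): flips 3 -> legal
(3,2): flips 2 -> legal
(3,6): no bracket -> illegal
(4,2): flips 1 -> legal
(5,2): no bracket -> illegal
(5,4): no bracket -> illegal
(5,6): no bracket -> illegal
(5,7): no bracket -> illegal
(6,4): flips 1 -> legal
(7,2): no bracket -> illegal
(7,3): no bracket -> illegal
(7,4): no bracket -> illegal
(7,5): flips 1 -> legal
(7,6): no bracket -> illegal
(7,7): flips 1 -> legal
W mobility = 10

Answer: B=8 W=10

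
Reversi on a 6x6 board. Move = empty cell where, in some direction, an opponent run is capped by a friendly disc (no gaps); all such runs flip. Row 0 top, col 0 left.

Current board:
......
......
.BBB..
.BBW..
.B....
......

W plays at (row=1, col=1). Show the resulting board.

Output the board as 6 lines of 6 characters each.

Answer: ......
.W....
.BWB..
.BBW..
.B....
......

Derivation:
Place W at (1,1); scan 8 dirs for brackets.
Dir NW: first cell '.' (not opp) -> no flip
Dir N: first cell '.' (not opp) -> no flip
Dir NE: first cell '.' (not opp) -> no flip
Dir W: first cell '.' (not opp) -> no flip
Dir E: first cell '.' (not opp) -> no flip
Dir SW: first cell '.' (not opp) -> no flip
Dir S: opp run (2,1) (3,1) (4,1), next='.' -> no flip
Dir SE: opp run (2,2) capped by W -> flip
All flips: (2,2)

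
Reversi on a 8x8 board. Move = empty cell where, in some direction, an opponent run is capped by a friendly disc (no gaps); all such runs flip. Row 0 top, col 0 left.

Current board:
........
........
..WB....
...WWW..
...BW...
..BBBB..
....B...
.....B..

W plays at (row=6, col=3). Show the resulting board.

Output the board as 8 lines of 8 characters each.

Answer: ........
........
..WB....
...WWW..
...WW...
..BWBB..
...WB...
.....B..

Derivation:
Place W at (6,3); scan 8 dirs for brackets.
Dir NW: opp run (5,2), next='.' -> no flip
Dir N: opp run (5,3) (4,3) capped by W -> flip
Dir NE: opp run (5,4), next='.' -> no flip
Dir W: first cell '.' (not opp) -> no flip
Dir E: opp run (6,4), next='.' -> no flip
Dir SW: first cell '.' (not opp) -> no flip
Dir S: first cell '.' (not opp) -> no flip
Dir SE: first cell '.' (not opp) -> no flip
All flips: (4,3) (5,3)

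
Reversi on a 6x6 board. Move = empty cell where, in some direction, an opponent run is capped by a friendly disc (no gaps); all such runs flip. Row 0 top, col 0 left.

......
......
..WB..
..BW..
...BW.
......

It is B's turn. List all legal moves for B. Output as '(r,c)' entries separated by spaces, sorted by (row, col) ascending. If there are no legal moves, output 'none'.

(1,1): no bracket -> illegal
(1,2): flips 1 -> legal
(1,3): no bracket -> illegal
(2,1): flips 1 -> legal
(2,4): no bracket -> illegal
(3,1): no bracket -> illegal
(3,4): flips 1 -> legal
(3,5): no bracket -> illegal
(4,2): no bracket -> illegal
(4,5): flips 1 -> legal
(5,3): no bracket -> illegal
(5,4): no bracket -> illegal
(5,5): no bracket -> illegal

Answer: (1,2) (2,1) (3,4) (4,5)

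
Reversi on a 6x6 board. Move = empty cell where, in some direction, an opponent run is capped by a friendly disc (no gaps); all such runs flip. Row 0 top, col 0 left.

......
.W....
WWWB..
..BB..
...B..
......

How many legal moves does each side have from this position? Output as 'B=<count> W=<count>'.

Answer: B=3 W=4

Derivation:
-- B to move --
(0,0): flips 2 -> legal
(0,1): no bracket -> illegal
(0,2): no bracket -> illegal
(1,0): flips 1 -> legal
(1,2): flips 1 -> legal
(1,3): no bracket -> illegal
(3,0): no bracket -> illegal
(3,1): no bracket -> illegal
B mobility = 3
-- W to move --
(1,2): no bracket -> illegal
(1,3): no bracket -> illegal
(1,4): no bracket -> illegal
(2,4): flips 1 -> legal
(3,1): no bracket -> illegal
(3,4): no bracket -> illegal
(4,1): no bracket -> illegal
(4,2): flips 1 -> legal
(4,4): flips 1 -> legal
(5,2): no bracket -> illegal
(5,3): no bracket -> illegal
(5,4): flips 2 -> legal
W mobility = 4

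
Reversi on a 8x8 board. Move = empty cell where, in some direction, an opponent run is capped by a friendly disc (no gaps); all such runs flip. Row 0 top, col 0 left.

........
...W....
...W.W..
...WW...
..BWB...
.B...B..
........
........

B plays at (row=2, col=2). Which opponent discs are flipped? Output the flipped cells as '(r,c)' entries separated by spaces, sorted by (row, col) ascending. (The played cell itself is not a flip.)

Dir NW: first cell '.' (not opp) -> no flip
Dir N: first cell '.' (not opp) -> no flip
Dir NE: opp run (1,3), next='.' -> no flip
Dir W: first cell '.' (not opp) -> no flip
Dir E: opp run (2,3), next='.' -> no flip
Dir SW: first cell '.' (not opp) -> no flip
Dir S: first cell '.' (not opp) -> no flip
Dir SE: opp run (3,3) capped by B -> flip

Answer: (3,3)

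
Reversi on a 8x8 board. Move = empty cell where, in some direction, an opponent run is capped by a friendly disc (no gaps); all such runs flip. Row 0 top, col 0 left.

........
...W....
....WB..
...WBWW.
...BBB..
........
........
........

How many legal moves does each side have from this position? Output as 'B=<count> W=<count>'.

-- B to move --
(0,2): no bracket -> illegal
(0,3): no bracket -> illegal
(0,4): no bracket -> illegal
(1,2): no bracket -> illegal
(1,4): flips 1 -> legal
(1,5): no bracket -> illegal
(2,2): flips 1 -> legal
(2,3): flips 2 -> legal
(2,6): flips 1 -> legal
(2,7): flips 1 -> legal
(3,2): flips 1 -> legal
(3,7): flips 2 -> legal
(4,2): no bracket -> illegal
(4,6): no bracket -> illegal
(4,7): flips 1 -> legal
B mobility = 8
-- W to move --
(1,4): flips 1 -> legal
(1,5): flips 1 -> legal
(1,6): no bracket -> illegal
(2,3): no bracket -> illegal
(2,6): flips 1 -> legal
(3,2): no bracket -> illegal
(4,2): no bracket -> illegal
(4,6): no bracket -> illegal
(5,2): no bracket -> illegal
(5,3): flips 2 -> legal
(5,4): flips 3 -> legal
(5,5): flips 2 -> legal
(5,6): no bracket -> illegal
W mobility = 6

Answer: B=8 W=6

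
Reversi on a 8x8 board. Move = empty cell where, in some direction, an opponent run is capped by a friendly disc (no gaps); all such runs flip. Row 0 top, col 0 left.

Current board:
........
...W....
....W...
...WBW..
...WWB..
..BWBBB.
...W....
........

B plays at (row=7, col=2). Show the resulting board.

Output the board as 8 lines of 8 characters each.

Place B at (7,2); scan 8 dirs for brackets.
Dir NW: first cell '.' (not opp) -> no flip
Dir N: first cell '.' (not opp) -> no flip
Dir NE: opp run (6,3) capped by B -> flip
Dir W: first cell '.' (not opp) -> no flip
Dir E: first cell '.' (not opp) -> no flip
Dir SW: edge -> no flip
Dir S: edge -> no flip
Dir SE: edge -> no flip
All flips: (6,3)

Answer: ........
...W....
....W...
...WBW..
...WWB..
..BWBBB.
...B....
..B.....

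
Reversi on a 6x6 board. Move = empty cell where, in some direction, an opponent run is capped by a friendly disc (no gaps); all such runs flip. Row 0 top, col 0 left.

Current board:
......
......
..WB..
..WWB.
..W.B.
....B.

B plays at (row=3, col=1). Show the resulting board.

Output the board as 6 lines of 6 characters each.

Place B at (3,1); scan 8 dirs for brackets.
Dir NW: first cell '.' (not opp) -> no flip
Dir N: first cell '.' (not opp) -> no flip
Dir NE: opp run (2,2), next='.' -> no flip
Dir W: first cell '.' (not opp) -> no flip
Dir E: opp run (3,2) (3,3) capped by B -> flip
Dir SW: first cell '.' (not opp) -> no flip
Dir S: first cell '.' (not opp) -> no flip
Dir SE: opp run (4,2), next='.' -> no flip
All flips: (3,2) (3,3)

Answer: ......
......
..WB..
.BBBB.
..W.B.
....B.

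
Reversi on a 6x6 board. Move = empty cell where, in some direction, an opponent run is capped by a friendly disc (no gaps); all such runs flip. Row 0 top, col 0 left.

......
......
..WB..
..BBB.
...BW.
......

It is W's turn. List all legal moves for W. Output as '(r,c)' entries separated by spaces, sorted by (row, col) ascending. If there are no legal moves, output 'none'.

Answer: (2,4) (4,2)

Derivation:
(1,2): no bracket -> illegal
(1,3): no bracket -> illegal
(1,4): no bracket -> illegal
(2,1): no bracket -> illegal
(2,4): flips 2 -> legal
(2,5): no bracket -> illegal
(3,1): no bracket -> illegal
(3,5): no bracket -> illegal
(4,1): no bracket -> illegal
(4,2): flips 2 -> legal
(4,5): no bracket -> illegal
(5,2): no bracket -> illegal
(5,3): no bracket -> illegal
(5,4): no bracket -> illegal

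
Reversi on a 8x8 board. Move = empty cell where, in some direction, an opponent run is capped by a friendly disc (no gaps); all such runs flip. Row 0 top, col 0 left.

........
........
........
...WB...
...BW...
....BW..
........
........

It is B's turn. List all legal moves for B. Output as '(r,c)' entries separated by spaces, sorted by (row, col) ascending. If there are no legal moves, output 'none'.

Answer: (2,3) (3,2) (4,5) (5,6)

Derivation:
(2,2): no bracket -> illegal
(2,3): flips 1 -> legal
(2,4): no bracket -> illegal
(3,2): flips 1 -> legal
(3,5): no bracket -> illegal
(4,2): no bracket -> illegal
(4,5): flips 1 -> legal
(4,6): no bracket -> illegal
(5,3): no bracket -> illegal
(5,6): flips 1 -> legal
(6,4): no bracket -> illegal
(6,5): no bracket -> illegal
(6,6): no bracket -> illegal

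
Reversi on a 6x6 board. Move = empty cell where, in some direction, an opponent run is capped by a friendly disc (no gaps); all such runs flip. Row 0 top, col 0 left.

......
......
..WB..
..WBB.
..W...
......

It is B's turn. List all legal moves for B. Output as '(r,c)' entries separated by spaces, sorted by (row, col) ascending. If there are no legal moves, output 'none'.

Answer: (1,1) (2,1) (3,1) (4,1) (5,1)

Derivation:
(1,1): flips 1 -> legal
(1,2): no bracket -> illegal
(1,3): no bracket -> illegal
(2,1): flips 1 -> legal
(3,1): flips 1 -> legal
(4,1): flips 1 -> legal
(4,3): no bracket -> illegal
(5,1): flips 1 -> legal
(5,2): no bracket -> illegal
(5,3): no bracket -> illegal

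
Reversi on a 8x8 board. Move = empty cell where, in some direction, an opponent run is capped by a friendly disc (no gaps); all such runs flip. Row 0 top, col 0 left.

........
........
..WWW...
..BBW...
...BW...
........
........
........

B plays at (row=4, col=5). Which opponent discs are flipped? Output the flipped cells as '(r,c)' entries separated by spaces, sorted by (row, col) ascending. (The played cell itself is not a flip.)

Dir NW: opp run (3,4) (2,3), next='.' -> no flip
Dir N: first cell '.' (not opp) -> no flip
Dir NE: first cell '.' (not opp) -> no flip
Dir W: opp run (4,4) capped by B -> flip
Dir E: first cell '.' (not opp) -> no flip
Dir SW: first cell '.' (not opp) -> no flip
Dir S: first cell '.' (not opp) -> no flip
Dir SE: first cell '.' (not opp) -> no flip

Answer: (4,4)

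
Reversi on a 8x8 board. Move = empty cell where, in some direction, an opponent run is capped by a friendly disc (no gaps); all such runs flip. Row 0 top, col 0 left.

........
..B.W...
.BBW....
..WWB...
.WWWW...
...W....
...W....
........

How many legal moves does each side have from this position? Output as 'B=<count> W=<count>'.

Answer: B=5 W=9

Derivation:
-- B to move --
(0,3): no bracket -> illegal
(0,4): no bracket -> illegal
(0,5): no bracket -> illegal
(1,3): no bracket -> illegal
(1,5): no bracket -> illegal
(2,4): flips 1 -> legal
(2,5): no bracket -> illegal
(3,0): no bracket -> illegal
(3,1): flips 2 -> legal
(3,5): no bracket -> illegal
(4,0): no bracket -> illegal
(4,5): no bracket -> illegal
(5,0): no bracket -> illegal
(5,1): no bracket -> illegal
(5,2): flips 3 -> legal
(5,4): flips 3 -> legal
(5,5): flips 2 -> legal
(6,2): no bracket -> illegal
(6,4): no bracket -> illegal
(7,2): no bracket -> illegal
(7,3): no bracket -> illegal
(7,4): no bracket -> illegal
B mobility = 5
-- W to move --
(0,1): flips 1 -> legal
(0,2): flips 2 -> legal
(0,3): no bracket -> illegal
(1,0): flips 1 -> legal
(1,1): flips 1 -> legal
(1,3): no bracket -> illegal
(2,0): flips 2 -> legal
(2,4): flips 1 -> legal
(2,5): flips 1 -> legal
(3,0): no bracket -> illegal
(3,1): no bracket -> illegal
(3,5): flips 1 -> legal
(4,5): flips 1 -> legal
W mobility = 9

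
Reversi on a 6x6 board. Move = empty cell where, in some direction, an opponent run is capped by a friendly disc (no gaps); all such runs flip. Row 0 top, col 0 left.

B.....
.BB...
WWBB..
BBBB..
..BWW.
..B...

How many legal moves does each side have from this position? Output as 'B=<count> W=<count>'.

Answer: B=6 W=8

Derivation:
-- B to move --
(1,0): flips 2 -> legal
(3,4): flips 1 -> legal
(3,5): no bracket -> illegal
(4,5): flips 2 -> legal
(5,3): flips 1 -> legal
(5,4): flips 1 -> legal
(5,5): flips 1 -> legal
B mobility = 6
-- W to move --
(0,1): flips 1 -> legal
(0,2): flips 1 -> legal
(0,3): flips 1 -> legal
(1,0): no bracket -> illegal
(1,3): flips 2 -> legal
(1,4): no bracket -> illegal
(2,4): flips 2 -> legal
(3,4): no bracket -> illegal
(4,0): flips 1 -> legal
(4,1): flips 2 -> legal
(5,1): no bracket -> illegal
(5,3): flips 2 -> legal
W mobility = 8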